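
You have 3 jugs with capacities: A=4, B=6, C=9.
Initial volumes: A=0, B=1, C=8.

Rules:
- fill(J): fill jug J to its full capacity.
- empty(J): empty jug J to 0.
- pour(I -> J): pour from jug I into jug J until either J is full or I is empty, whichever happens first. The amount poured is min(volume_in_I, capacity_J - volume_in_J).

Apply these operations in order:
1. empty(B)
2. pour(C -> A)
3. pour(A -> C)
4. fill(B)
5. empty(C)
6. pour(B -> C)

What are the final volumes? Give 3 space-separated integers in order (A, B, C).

Answer: 0 0 6

Derivation:
Step 1: empty(B) -> (A=0 B=0 C=8)
Step 2: pour(C -> A) -> (A=4 B=0 C=4)
Step 3: pour(A -> C) -> (A=0 B=0 C=8)
Step 4: fill(B) -> (A=0 B=6 C=8)
Step 5: empty(C) -> (A=0 B=6 C=0)
Step 6: pour(B -> C) -> (A=0 B=0 C=6)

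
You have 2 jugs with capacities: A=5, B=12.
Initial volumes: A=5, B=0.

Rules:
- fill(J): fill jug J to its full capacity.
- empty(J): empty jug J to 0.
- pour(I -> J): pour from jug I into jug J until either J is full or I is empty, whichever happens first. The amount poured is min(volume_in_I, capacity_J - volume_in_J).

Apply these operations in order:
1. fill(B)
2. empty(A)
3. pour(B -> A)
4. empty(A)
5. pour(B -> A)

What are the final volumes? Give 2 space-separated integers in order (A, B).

Answer: 5 2

Derivation:
Step 1: fill(B) -> (A=5 B=12)
Step 2: empty(A) -> (A=0 B=12)
Step 3: pour(B -> A) -> (A=5 B=7)
Step 4: empty(A) -> (A=0 B=7)
Step 5: pour(B -> A) -> (A=5 B=2)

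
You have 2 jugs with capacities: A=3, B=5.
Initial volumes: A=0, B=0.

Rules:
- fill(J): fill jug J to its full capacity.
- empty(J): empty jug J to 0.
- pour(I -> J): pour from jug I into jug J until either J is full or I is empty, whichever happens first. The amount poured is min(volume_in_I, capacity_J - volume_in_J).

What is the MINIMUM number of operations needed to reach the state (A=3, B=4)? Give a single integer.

BFS from (A=0, B=0). One shortest path:
  1. fill(B) -> (A=0 B=5)
  2. pour(B -> A) -> (A=3 B=2)
  3. empty(A) -> (A=0 B=2)
  4. pour(B -> A) -> (A=2 B=0)
  5. fill(B) -> (A=2 B=5)
  6. pour(B -> A) -> (A=3 B=4)
Reached target in 6 moves.

Answer: 6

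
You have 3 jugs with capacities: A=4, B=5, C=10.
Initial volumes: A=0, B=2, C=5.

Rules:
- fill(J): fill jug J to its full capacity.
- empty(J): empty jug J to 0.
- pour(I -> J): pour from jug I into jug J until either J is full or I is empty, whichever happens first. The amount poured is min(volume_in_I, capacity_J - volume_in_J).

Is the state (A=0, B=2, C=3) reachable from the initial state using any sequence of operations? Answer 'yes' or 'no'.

BFS from (A=0, B=2, C=5):
  1. fill(A) -> (A=4 B=2 C=5)
  2. pour(A -> C) -> (A=0 B=2 C=9)
  3. fill(A) -> (A=4 B=2 C=9)
  4. pour(A -> C) -> (A=3 B=2 C=10)
  5. empty(C) -> (A=3 B=2 C=0)
  6. pour(A -> C) -> (A=0 B=2 C=3)
Target reached → yes.

Answer: yes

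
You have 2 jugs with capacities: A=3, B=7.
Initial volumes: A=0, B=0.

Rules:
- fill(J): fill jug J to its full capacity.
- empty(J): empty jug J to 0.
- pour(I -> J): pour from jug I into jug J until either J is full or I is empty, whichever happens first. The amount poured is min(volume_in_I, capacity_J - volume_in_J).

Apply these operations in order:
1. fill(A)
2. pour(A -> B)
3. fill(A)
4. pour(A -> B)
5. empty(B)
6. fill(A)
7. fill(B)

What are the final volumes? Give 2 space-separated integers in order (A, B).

Answer: 3 7

Derivation:
Step 1: fill(A) -> (A=3 B=0)
Step 2: pour(A -> B) -> (A=0 B=3)
Step 3: fill(A) -> (A=3 B=3)
Step 4: pour(A -> B) -> (A=0 B=6)
Step 5: empty(B) -> (A=0 B=0)
Step 6: fill(A) -> (A=3 B=0)
Step 7: fill(B) -> (A=3 B=7)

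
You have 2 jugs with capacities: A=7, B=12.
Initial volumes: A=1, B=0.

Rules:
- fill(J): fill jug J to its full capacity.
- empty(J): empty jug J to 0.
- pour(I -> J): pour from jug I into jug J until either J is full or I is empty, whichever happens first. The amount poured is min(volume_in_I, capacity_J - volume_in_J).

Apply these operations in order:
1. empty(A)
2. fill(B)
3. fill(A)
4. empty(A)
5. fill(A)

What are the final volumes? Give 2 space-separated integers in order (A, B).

Answer: 7 12

Derivation:
Step 1: empty(A) -> (A=0 B=0)
Step 2: fill(B) -> (A=0 B=12)
Step 3: fill(A) -> (A=7 B=12)
Step 4: empty(A) -> (A=0 B=12)
Step 5: fill(A) -> (A=7 B=12)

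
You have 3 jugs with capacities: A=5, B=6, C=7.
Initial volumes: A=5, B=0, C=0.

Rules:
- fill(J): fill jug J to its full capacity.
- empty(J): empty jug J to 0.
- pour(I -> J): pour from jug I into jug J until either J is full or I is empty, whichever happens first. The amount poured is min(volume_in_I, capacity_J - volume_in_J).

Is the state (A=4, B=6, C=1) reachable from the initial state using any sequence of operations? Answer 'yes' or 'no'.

BFS from (A=5, B=0, C=0):
  1. fill(B) -> (A=5 B=6 C=0)
  2. pour(B -> C) -> (A=5 B=0 C=6)
  3. pour(A -> C) -> (A=4 B=0 C=7)
  4. pour(C -> B) -> (A=4 B=6 C=1)
Target reached → yes.

Answer: yes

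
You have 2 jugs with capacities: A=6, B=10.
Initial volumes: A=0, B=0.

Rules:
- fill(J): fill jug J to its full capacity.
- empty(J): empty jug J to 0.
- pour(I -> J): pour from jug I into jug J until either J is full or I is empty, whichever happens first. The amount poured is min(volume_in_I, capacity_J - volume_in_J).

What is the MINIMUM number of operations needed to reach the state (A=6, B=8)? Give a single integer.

Answer: 6

Derivation:
BFS from (A=0, B=0). One shortest path:
  1. fill(B) -> (A=0 B=10)
  2. pour(B -> A) -> (A=6 B=4)
  3. empty(A) -> (A=0 B=4)
  4. pour(B -> A) -> (A=4 B=0)
  5. fill(B) -> (A=4 B=10)
  6. pour(B -> A) -> (A=6 B=8)
Reached target in 6 moves.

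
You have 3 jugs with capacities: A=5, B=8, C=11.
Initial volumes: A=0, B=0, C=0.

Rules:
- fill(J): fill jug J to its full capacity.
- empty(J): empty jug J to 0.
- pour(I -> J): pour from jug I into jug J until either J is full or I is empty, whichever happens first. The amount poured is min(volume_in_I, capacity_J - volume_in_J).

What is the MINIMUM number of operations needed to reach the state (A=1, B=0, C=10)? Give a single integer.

BFS from (A=0, B=0, C=0). One shortest path:
  1. fill(C) -> (A=0 B=0 C=11)
  2. pour(C -> A) -> (A=5 B=0 C=6)
  3. pour(C -> B) -> (A=5 B=6 C=0)
  4. pour(A -> C) -> (A=0 B=6 C=5)
  5. pour(B -> A) -> (A=5 B=1 C=5)
  6. pour(A -> C) -> (A=0 B=1 C=10)
  7. pour(B -> A) -> (A=1 B=0 C=10)
Reached target in 7 moves.

Answer: 7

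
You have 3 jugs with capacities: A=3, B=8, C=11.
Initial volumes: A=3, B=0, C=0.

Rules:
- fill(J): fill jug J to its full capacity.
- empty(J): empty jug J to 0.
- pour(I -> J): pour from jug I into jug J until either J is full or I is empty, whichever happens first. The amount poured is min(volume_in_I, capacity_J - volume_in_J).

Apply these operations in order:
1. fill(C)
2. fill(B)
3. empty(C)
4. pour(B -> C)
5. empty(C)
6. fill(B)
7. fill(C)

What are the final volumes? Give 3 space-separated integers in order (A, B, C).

Answer: 3 8 11

Derivation:
Step 1: fill(C) -> (A=3 B=0 C=11)
Step 2: fill(B) -> (A=3 B=8 C=11)
Step 3: empty(C) -> (A=3 B=8 C=0)
Step 4: pour(B -> C) -> (A=3 B=0 C=8)
Step 5: empty(C) -> (A=3 B=0 C=0)
Step 6: fill(B) -> (A=3 B=8 C=0)
Step 7: fill(C) -> (A=3 B=8 C=11)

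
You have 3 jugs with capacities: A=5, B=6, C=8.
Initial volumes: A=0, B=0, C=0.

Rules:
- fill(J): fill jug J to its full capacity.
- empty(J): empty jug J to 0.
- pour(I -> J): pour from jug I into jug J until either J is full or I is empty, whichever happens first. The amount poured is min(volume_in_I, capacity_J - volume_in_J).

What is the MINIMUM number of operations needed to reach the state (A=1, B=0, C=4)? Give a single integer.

BFS from (A=0, B=0, C=0). One shortest path:
  1. fill(A) -> (A=5 B=0 C=0)
  2. pour(A -> B) -> (A=0 B=5 C=0)
  3. fill(A) -> (A=5 B=5 C=0)
  4. pour(A -> B) -> (A=4 B=6 C=0)
  5. pour(A -> C) -> (A=0 B=6 C=4)
  6. pour(B -> A) -> (A=5 B=1 C=4)
  7. empty(A) -> (A=0 B=1 C=4)
  8. pour(B -> A) -> (A=1 B=0 C=4)
Reached target in 8 moves.

Answer: 8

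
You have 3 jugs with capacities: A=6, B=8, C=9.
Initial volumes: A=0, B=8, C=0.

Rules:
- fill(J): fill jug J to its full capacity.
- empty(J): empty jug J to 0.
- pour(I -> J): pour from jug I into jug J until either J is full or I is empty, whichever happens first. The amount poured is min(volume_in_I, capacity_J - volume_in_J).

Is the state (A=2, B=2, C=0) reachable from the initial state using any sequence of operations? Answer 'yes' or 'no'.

Answer: yes

Derivation:
BFS from (A=0, B=8, C=0):
  1. pour(B -> A) -> (A=6 B=2 C=0)
  2. empty(A) -> (A=0 B=2 C=0)
  3. pour(B -> C) -> (A=0 B=0 C=2)
  4. fill(B) -> (A=0 B=8 C=2)
  5. pour(B -> A) -> (A=6 B=2 C=2)
  6. empty(A) -> (A=0 B=2 C=2)
  7. pour(C -> A) -> (A=2 B=2 C=0)
Target reached → yes.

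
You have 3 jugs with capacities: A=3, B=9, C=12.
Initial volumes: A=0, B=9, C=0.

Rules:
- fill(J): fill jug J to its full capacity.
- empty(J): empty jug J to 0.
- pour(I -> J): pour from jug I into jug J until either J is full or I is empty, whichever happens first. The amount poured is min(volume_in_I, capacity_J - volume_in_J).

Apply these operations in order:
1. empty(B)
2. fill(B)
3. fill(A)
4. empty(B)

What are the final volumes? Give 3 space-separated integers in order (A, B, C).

Step 1: empty(B) -> (A=0 B=0 C=0)
Step 2: fill(B) -> (A=0 B=9 C=0)
Step 3: fill(A) -> (A=3 B=9 C=0)
Step 4: empty(B) -> (A=3 B=0 C=0)

Answer: 3 0 0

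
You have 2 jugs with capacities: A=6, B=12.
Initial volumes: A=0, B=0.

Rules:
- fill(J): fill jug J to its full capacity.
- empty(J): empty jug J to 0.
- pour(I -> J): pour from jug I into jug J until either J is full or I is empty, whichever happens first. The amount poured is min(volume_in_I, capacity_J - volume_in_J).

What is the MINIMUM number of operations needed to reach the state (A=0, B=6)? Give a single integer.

BFS from (A=0, B=0). One shortest path:
  1. fill(A) -> (A=6 B=0)
  2. pour(A -> B) -> (A=0 B=6)
Reached target in 2 moves.

Answer: 2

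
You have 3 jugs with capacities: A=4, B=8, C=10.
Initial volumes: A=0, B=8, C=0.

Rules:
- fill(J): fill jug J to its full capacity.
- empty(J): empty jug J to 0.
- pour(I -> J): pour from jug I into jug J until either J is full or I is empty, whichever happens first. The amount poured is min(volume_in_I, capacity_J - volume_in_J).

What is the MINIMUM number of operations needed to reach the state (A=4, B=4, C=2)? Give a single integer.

BFS from (A=0, B=8, C=0). One shortest path:
  1. empty(B) -> (A=0 B=0 C=0)
  2. fill(C) -> (A=0 B=0 C=10)
  3. pour(C -> B) -> (A=0 B=8 C=2)
  4. pour(B -> A) -> (A=4 B=4 C=2)
Reached target in 4 moves.

Answer: 4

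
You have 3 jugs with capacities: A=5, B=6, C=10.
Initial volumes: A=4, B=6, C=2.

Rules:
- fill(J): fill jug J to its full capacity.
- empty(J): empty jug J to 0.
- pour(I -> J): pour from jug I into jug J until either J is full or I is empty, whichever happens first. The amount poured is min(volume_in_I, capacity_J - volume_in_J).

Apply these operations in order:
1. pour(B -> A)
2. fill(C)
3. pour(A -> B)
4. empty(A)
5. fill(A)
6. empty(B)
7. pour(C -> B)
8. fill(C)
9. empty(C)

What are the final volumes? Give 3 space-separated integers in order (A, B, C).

Answer: 5 6 0

Derivation:
Step 1: pour(B -> A) -> (A=5 B=5 C=2)
Step 2: fill(C) -> (A=5 B=5 C=10)
Step 3: pour(A -> B) -> (A=4 B=6 C=10)
Step 4: empty(A) -> (A=0 B=6 C=10)
Step 5: fill(A) -> (A=5 B=6 C=10)
Step 6: empty(B) -> (A=5 B=0 C=10)
Step 7: pour(C -> B) -> (A=5 B=6 C=4)
Step 8: fill(C) -> (A=5 B=6 C=10)
Step 9: empty(C) -> (A=5 B=6 C=0)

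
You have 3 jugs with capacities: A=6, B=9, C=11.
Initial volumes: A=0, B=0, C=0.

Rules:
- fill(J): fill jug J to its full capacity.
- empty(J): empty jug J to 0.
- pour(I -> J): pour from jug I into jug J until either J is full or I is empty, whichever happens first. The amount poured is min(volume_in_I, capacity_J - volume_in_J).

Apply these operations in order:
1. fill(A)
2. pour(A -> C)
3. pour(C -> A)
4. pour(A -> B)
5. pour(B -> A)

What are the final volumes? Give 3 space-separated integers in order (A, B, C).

Step 1: fill(A) -> (A=6 B=0 C=0)
Step 2: pour(A -> C) -> (A=0 B=0 C=6)
Step 3: pour(C -> A) -> (A=6 B=0 C=0)
Step 4: pour(A -> B) -> (A=0 B=6 C=0)
Step 5: pour(B -> A) -> (A=6 B=0 C=0)

Answer: 6 0 0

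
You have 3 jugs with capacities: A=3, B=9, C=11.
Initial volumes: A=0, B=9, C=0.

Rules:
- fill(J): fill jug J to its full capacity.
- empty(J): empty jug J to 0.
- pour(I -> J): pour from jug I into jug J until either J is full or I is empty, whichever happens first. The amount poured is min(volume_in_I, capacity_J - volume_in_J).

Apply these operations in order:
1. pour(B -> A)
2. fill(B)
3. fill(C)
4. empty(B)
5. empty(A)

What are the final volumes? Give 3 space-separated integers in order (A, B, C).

Step 1: pour(B -> A) -> (A=3 B=6 C=0)
Step 2: fill(B) -> (A=3 B=9 C=0)
Step 3: fill(C) -> (A=3 B=9 C=11)
Step 4: empty(B) -> (A=3 B=0 C=11)
Step 5: empty(A) -> (A=0 B=0 C=11)

Answer: 0 0 11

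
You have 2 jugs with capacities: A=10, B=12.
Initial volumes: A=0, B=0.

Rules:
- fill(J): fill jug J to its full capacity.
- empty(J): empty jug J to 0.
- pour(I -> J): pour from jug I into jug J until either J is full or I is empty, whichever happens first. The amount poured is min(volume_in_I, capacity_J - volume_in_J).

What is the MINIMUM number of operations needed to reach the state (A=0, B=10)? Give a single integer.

Answer: 2

Derivation:
BFS from (A=0, B=0). One shortest path:
  1. fill(A) -> (A=10 B=0)
  2. pour(A -> B) -> (A=0 B=10)
Reached target in 2 moves.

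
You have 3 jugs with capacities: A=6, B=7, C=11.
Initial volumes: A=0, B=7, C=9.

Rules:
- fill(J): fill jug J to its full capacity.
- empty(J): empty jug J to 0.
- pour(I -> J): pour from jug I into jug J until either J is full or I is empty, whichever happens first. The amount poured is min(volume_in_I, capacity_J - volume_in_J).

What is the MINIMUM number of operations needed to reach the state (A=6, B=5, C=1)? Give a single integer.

Answer: 6

Derivation:
BFS from (A=0, B=7, C=9). One shortest path:
  1. pour(B -> A) -> (A=6 B=1 C=9)
  2. pour(A -> C) -> (A=4 B=1 C=11)
  3. empty(C) -> (A=4 B=1 C=0)
  4. pour(B -> C) -> (A=4 B=0 C=1)
  5. fill(B) -> (A=4 B=7 C=1)
  6. pour(B -> A) -> (A=6 B=5 C=1)
Reached target in 6 moves.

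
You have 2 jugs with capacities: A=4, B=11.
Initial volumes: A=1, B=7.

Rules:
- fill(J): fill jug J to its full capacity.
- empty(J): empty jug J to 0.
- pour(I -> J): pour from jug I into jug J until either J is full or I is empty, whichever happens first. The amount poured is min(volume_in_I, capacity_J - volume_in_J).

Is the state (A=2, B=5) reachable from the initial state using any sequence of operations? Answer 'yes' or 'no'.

BFS explored all 31 reachable states.
Reachable set includes: (0,0), (0,1), (0,2), (0,3), (0,4), (0,5), (0,6), (0,7), (0,8), (0,9), (0,10), (0,11) ...
Target (A=2, B=5) not in reachable set → no.

Answer: no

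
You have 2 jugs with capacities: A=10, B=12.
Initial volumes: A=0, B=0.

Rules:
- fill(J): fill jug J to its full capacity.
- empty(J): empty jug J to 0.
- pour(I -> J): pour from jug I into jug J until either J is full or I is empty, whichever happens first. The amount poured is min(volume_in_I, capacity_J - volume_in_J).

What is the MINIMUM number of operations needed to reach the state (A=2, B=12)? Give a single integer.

Answer: 5

Derivation:
BFS from (A=0, B=0). One shortest path:
  1. fill(B) -> (A=0 B=12)
  2. pour(B -> A) -> (A=10 B=2)
  3. empty(A) -> (A=0 B=2)
  4. pour(B -> A) -> (A=2 B=0)
  5. fill(B) -> (A=2 B=12)
Reached target in 5 moves.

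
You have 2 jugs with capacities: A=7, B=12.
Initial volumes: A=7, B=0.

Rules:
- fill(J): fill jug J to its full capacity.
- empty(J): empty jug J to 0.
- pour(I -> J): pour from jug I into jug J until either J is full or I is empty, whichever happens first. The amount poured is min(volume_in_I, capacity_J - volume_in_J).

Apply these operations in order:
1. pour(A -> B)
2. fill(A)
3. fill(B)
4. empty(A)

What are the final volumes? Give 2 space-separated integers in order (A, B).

Step 1: pour(A -> B) -> (A=0 B=7)
Step 2: fill(A) -> (A=7 B=7)
Step 3: fill(B) -> (A=7 B=12)
Step 4: empty(A) -> (A=0 B=12)

Answer: 0 12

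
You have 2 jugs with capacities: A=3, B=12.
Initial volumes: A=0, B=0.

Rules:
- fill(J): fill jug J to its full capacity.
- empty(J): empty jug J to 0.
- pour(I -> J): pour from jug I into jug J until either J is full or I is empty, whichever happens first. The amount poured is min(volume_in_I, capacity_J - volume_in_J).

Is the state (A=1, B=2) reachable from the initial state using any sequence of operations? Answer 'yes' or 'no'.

BFS explored all 10 reachable states.
Reachable set includes: (0,0), (0,3), (0,6), (0,9), (0,12), (3,0), (3,3), (3,6), (3,9), (3,12)
Target (A=1, B=2) not in reachable set → no.

Answer: no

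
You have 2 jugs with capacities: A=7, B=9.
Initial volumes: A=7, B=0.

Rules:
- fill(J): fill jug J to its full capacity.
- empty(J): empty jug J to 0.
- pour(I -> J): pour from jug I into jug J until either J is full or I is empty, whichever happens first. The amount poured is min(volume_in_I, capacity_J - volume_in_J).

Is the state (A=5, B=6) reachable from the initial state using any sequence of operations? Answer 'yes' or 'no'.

Answer: no

Derivation:
BFS explored all 32 reachable states.
Reachable set includes: (0,0), (0,1), (0,2), (0,3), (0,4), (0,5), (0,6), (0,7), (0,8), (0,9), (1,0), (1,9) ...
Target (A=5, B=6) not in reachable set → no.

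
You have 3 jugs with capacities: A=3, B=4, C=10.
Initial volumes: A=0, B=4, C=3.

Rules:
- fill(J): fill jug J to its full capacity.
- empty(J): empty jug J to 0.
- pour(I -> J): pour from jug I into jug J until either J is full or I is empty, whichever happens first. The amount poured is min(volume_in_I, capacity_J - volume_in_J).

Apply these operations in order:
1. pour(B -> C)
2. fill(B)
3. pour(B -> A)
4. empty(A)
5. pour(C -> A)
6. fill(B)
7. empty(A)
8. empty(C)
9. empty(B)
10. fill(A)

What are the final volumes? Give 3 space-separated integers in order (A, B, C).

Answer: 3 0 0

Derivation:
Step 1: pour(B -> C) -> (A=0 B=0 C=7)
Step 2: fill(B) -> (A=0 B=4 C=7)
Step 3: pour(B -> A) -> (A=3 B=1 C=7)
Step 4: empty(A) -> (A=0 B=1 C=7)
Step 5: pour(C -> A) -> (A=3 B=1 C=4)
Step 6: fill(B) -> (A=3 B=4 C=4)
Step 7: empty(A) -> (A=0 B=4 C=4)
Step 8: empty(C) -> (A=0 B=4 C=0)
Step 9: empty(B) -> (A=0 B=0 C=0)
Step 10: fill(A) -> (A=3 B=0 C=0)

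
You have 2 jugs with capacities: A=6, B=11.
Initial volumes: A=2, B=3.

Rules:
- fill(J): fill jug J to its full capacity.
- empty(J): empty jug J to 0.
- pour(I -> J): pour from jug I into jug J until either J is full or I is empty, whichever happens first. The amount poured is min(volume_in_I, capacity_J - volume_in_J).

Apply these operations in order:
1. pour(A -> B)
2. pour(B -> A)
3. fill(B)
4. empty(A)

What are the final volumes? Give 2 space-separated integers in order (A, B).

Answer: 0 11

Derivation:
Step 1: pour(A -> B) -> (A=0 B=5)
Step 2: pour(B -> A) -> (A=5 B=0)
Step 3: fill(B) -> (A=5 B=11)
Step 4: empty(A) -> (A=0 B=11)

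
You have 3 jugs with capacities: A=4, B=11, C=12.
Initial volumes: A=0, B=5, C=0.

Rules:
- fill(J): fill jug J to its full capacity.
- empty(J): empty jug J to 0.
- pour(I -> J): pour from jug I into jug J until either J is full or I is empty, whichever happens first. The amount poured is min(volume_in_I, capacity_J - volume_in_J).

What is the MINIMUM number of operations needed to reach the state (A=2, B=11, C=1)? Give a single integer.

Answer: 7

Derivation:
BFS from (A=0, B=5, C=0). One shortest path:
  1. fill(A) -> (A=4 B=5 C=0)
  2. fill(C) -> (A=4 B=5 C=12)
  3. pour(A -> B) -> (A=0 B=9 C=12)
  4. fill(A) -> (A=4 B=9 C=12)
  5. pour(A -> B) -> (A=2 B=11 C=12)
  6. empty(B) -> (A=2 B=0 C=12)
  7. pour(C -> B) -> (A=2 B=11 C=1)
Reached target in 7 moves.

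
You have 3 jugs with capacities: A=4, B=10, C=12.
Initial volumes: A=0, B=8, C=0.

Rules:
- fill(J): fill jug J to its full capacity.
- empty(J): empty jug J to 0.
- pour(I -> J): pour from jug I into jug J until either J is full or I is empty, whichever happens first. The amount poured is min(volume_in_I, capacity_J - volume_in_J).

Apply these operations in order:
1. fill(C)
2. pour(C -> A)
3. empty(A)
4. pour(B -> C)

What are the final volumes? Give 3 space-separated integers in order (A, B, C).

Step 1: fill(C) -> (A=0 B=8 C=12)
Step 2: pour(C -> A) -> (A=4 B=8 C=8)
Step 3: empty(A) -> (A=0 B=8 C=8)
Step 4: pour(B -> C) -> (A=0 B=4 C=12)

Answer: 0 4 12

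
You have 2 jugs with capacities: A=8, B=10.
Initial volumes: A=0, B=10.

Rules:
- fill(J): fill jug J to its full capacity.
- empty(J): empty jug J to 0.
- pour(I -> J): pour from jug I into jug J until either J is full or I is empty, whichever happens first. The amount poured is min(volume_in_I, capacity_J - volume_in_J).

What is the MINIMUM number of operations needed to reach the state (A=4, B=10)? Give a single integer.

Answer: 8

Derivation:
BFS from (A=0, B=10). One shortest path:
  1. pour(B -> A) -> (A=8 B=2)
  2. empty(A) -> (A=0 B=2)
  3. pour(B -> A) -> (A=2 B=0)
  4. fill(B) -> (A=2 B=10)
  5. pour(B -> A) -> (A=8 B=4)
  6. empty(A) -> (A=0 B=4)
  7. pour(B -> A) -> (A=4 B=0)
  8. fill(B) -> (A=4 B=10)
Reached target in 8 moves.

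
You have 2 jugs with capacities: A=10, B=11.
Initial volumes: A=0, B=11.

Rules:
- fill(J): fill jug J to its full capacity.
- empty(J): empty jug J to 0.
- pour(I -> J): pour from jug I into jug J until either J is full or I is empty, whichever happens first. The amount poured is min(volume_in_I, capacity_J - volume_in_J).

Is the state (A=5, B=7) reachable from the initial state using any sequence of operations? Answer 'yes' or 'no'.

Answer: no

Derivation:
BFS explored all 42 reachable states.
Reachable set includes: (0,0), (0,1), (0,2), (0,3), (0,4), (0,5), (0,6), (0,7), (0,8), (0,9), (0,10), (0,11) ...
Target (A=5, B=7) not in reachable set → no.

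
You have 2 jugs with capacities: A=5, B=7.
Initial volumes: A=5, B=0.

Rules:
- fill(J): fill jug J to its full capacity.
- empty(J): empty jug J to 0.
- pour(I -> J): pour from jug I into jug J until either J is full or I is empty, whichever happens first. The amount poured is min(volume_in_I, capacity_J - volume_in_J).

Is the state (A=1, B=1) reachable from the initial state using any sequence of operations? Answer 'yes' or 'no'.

BFS explored all 24 reachable states.
Reachable set includes: (0,0), (0,1), (0,2), (0,3), (0,4), (0,5), (0,6), (0,7), (1,0), (1,7), (2,0), (2,7) ...
Target (A=1, B=1) not in reachable set → no.

Answer: no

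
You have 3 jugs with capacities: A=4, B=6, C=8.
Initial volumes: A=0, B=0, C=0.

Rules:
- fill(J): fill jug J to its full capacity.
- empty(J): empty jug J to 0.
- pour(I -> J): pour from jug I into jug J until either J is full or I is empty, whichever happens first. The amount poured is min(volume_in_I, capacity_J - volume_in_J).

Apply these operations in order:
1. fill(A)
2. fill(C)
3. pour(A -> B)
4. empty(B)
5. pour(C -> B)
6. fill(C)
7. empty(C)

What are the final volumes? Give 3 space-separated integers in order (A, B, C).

Answer: 0 6 0

Derivation:
Step 1: fill(A) -> (A=4 B=0 C=0)
Step 2: fill(C) -> (A=4 B=0 C=8)
Step 3: pour(A -> B) -> (A=0 B=4 C=8)
Step 4: empty(B) -> (A=0 B=0 C=8)
Step 5: pour(C -> B) -> (A=0 B=6 C=2)
Step 6: fill(C) -> (A=0 B=6 C=8)
Step 7: empty(C) -> (A=0 B=6 C=0)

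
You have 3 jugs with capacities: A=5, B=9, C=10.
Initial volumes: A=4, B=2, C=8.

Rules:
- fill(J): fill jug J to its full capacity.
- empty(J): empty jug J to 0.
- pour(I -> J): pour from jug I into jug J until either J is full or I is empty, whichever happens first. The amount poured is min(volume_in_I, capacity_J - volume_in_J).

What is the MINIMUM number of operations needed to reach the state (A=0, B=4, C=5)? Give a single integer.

Answer: 4

Derivation:
BFS from (A=4, B=2, C=8). One shortest path:
  1. pour(A -> B) -> (A=0 B=6 C=8)
  2. pour(B -> C) -> (A=0 B=4 C=10)
  3. pour(C -> A) -> (A=5 B=4 C=5)
  4. empty(A) -> (A=0 B=4 C=5)
Reached target in 4 moves.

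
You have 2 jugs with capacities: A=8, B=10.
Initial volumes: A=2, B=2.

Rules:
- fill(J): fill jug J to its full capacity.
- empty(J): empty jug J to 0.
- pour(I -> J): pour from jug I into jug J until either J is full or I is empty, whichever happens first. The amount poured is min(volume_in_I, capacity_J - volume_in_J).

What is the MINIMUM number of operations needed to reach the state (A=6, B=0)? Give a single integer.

BFS from (A=2, B=2). One shortest path:
  1. pour(B -> A) -> (A=4 B=0)
  2. fill(B) -> (A=4 B=10)
  3. pour(B -> A) -> (A=8 B=6)
  4. empty(A) -> (A=0 B=6)
  5. pour(B -> A) -> (A=6 B=0)
Reached target in 5 moves.

Answer: 5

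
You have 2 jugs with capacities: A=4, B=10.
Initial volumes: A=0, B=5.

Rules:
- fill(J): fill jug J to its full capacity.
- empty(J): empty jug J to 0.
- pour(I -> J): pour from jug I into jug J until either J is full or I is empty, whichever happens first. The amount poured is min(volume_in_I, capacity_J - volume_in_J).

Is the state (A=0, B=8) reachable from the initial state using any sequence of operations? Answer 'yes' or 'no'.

BFS from (A=0, B=5):
  1. fill(A) -> (A=4 B=5)
  2. empty(B) -> (A=4 B=0)
  3. pour(A -> B) -> (A=0 B=4)
  4. fill(A) -> (A=4 B=4)
  5. pour(A -> B) -> (A=0 B=8)
Target reached → yes.

Answer: yes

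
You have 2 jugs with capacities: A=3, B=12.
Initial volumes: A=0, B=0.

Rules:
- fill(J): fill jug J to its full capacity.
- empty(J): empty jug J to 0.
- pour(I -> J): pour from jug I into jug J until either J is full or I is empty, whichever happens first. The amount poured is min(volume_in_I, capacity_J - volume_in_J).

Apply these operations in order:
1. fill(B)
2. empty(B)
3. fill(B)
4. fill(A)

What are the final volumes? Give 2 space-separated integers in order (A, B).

Step 1: fill(B) -> (A=0 B=12)
Step 2: empty(B) -> (A=0 B=0)
Step 3: fill(B) -> (A=0 B=12)
Step 4: fill(A) -> (A=3 B=12)

Answer: 3 12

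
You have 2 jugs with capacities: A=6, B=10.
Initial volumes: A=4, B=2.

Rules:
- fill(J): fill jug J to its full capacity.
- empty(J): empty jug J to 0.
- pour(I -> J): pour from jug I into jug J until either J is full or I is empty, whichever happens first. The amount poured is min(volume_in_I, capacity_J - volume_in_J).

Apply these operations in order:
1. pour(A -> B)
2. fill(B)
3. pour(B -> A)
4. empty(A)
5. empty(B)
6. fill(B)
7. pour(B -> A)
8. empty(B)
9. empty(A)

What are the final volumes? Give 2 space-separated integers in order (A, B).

Step 1: pour(A -> B) -> (A=0 B=6)
Step 2: fill(B) -> (A=0 B=10)
Step 3: pour(B -> A) -> (A=6 B=4)
Step 4: empty(A) -> (A=0 B=4)
Step 5: empty(B) -> (A=0 B=0)
Step 6: fill(B) -> (A=0 B=10)
Step 7: pour(B -> A) -> (A=6 B=4)
Step 8: empty(B) -> (A=6 B=0)
Step 9: empty(A) -> (A=0 B=0)

Answer: 0 0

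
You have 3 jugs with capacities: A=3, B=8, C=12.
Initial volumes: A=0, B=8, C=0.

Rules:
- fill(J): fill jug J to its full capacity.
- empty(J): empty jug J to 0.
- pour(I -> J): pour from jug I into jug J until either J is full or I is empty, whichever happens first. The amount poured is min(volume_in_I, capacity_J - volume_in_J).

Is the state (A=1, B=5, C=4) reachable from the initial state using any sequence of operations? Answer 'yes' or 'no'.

BFS explored all 314 reachable states.
Reachable set includes: (0,0,0), (0,0,1), (0,0,2), (0,0,3), (0,0,4), (0,0,5), (0,0,6), (0,0,7), (0,0,8), (0,0,9), (0,0,10), (0,0,11) ...
Target (A=1, B=5, C=4) not in reachable set → no.

Answer: no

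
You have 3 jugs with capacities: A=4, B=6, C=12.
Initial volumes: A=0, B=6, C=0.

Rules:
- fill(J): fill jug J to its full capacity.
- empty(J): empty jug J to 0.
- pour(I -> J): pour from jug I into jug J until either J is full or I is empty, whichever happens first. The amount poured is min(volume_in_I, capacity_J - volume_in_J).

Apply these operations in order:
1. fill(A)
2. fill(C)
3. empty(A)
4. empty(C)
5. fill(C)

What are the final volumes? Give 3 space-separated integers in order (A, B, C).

Answer: 0 6 12

Derivation:
Step 1: fill(A) -> (A=4 B=6 C=0)
Step 2: fill(C) -> (A=4 B=6 C=12)
Step 3: empty(A) -> (A=0 B=6 C=12)
Step 4: empty(C) -> (A=0 B=6 C=0)
Step 5: fill(C) -> (A=0 B=6 C=12)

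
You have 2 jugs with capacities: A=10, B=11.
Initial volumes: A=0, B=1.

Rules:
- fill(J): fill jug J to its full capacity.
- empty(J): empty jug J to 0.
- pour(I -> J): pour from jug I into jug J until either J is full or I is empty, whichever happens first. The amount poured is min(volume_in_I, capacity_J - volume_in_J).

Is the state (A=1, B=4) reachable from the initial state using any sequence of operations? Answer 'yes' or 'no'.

Answer: no

Derivation:
BFS explored all 42 reachable states.
Reachable set includes: (0,0), (0,1), (0,2), (0,3), (0,4), (0,5), (0,6), (0,7), (0,8), (0,9), (0,10), (0,11) ...
Target (A=1, B=4) not in reachable set → no.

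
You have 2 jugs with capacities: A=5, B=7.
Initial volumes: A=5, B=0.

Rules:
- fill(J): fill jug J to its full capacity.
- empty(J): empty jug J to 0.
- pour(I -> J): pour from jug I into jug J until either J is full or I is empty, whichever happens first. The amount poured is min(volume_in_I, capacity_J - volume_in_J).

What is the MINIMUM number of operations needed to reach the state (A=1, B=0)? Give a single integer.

BFS from (A=5, B=0). One shortest path:
  1. pour(A -> B) -> (A=0 B=5)
  2. fill(A) -> (A=5 B=5)
  3. pour(A -> B) -> (A=3 B=7)
  4. empty(B) -> (A=3 B=0)
  5. pour(A -> B) -> (A=0 B=3)
  6. fill(A) -> (A=5 B=3)
  7. pour(A -> B) -> (A=1 B=7)
  8. empty(B) -> (A=1 B=0)
Reached target in 8 moves.

Answer: 8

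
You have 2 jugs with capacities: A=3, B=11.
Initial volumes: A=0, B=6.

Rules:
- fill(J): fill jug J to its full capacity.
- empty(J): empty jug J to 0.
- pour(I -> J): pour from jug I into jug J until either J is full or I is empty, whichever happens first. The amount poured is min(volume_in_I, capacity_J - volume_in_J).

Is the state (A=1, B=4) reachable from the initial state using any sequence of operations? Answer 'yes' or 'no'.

Answer: no

Derivation:
BFS explored all 28 reachable states.
Reachable set includes: (0,0), (0,1), (0,2), (0,3), (0,4), (0,5), (0,6), (0,7), (0,8), (0,9), (0,10), (0,11) ...
Target (A=1, B=4) not in reachable set → no.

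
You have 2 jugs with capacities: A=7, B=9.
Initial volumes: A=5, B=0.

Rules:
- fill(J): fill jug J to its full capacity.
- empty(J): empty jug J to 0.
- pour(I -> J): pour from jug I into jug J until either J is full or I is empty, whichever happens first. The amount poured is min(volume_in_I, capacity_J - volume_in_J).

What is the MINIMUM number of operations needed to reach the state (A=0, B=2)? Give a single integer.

Answer: 4

Derivation:
BFS from (A=5, B=0). One shortest path:
  1. empty(A) -> (A=0 B=0)
  2. fill(B) -> (A=0 B=9)
  3. pour(B -> A) -> (A=7 B=2)
  4. empty(A) -> (A=0 B=2)
Reached target in 4 moves.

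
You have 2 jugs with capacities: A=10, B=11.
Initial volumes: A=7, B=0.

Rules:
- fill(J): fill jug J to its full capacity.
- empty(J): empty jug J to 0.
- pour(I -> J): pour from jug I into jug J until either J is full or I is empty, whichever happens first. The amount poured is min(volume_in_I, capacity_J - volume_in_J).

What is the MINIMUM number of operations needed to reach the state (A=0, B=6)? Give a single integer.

BFS from (A=7, B=0). One shortest path:
  1. pour(A -> B) -> (A=0 B=7)
  2. fill(A) -> (A=10 B=7)
  3. pour(A -> B) -> (A=6 B=11)
  4. empty(B) -> (A=6 B=0)
  5. pour(A -> B) -> (A=0 B=6)
Reached target in 5 moves.

Answer: 5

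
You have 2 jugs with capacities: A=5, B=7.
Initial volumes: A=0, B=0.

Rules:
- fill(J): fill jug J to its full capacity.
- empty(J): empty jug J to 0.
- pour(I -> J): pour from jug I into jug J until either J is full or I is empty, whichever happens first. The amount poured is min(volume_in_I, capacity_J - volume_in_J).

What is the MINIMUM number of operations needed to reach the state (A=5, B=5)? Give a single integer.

BFS from (A=0, B=0). One shortest path:
  1. fill(A) -> (A=5 B=0)
  2. pour(A -> B) -> (A=0 B=5)
  3. fill(A) -> (A=5 B=5)
Reached target in 3 moves.

Answer: 3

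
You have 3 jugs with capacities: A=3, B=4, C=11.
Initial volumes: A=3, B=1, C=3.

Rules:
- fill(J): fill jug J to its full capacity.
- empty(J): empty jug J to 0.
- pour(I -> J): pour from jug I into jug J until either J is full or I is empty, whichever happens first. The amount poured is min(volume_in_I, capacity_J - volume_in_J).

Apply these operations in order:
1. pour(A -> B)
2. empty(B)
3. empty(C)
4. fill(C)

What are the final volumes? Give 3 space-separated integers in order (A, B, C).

Step 1: pour(A -> B) -> (A=0 B=4 C=3)
Step 2: empty(B) -> (A=0 B=0 C=3)
Step 3: empty(C) -> (A=0 B=0 C=0)
Step 4: fill(C) -> (A=0 B=0 C=11)

Answer: 0 0 11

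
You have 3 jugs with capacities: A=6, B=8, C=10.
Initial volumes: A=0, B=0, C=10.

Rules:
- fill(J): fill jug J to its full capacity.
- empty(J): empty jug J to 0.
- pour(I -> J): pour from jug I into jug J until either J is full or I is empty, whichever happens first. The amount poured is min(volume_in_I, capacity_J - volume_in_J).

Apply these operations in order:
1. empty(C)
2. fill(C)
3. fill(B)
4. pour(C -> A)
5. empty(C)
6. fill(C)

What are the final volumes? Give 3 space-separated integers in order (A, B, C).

Answer: 6 8 10

Derivation:
Step 1: empty(C) -> (A=0 B=0 C=0)
Step 2: fill(C) -> (A=0 B=0 C=10)
Step 3: fill(B) -> (A=0 B=8 C=10)
Step 4: pour(C -> A) -> (A=6 B=8 C=4)
Step 5: empty(C) -> (A=6 B=8 C=0)
Step 6: fill(C) -> (A=6 B=8 C=10)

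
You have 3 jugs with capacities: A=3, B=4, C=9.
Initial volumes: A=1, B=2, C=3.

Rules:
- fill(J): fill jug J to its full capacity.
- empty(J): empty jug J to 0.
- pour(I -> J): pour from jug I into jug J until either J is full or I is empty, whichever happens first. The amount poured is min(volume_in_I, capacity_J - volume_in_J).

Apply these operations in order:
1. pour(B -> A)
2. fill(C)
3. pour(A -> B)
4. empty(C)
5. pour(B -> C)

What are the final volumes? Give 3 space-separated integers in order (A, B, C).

Answer: 0 0 3

Derivation:
Step 1: pour(B -> A) -> (A=3 B=0 C=3)
Step 2: fill(C) -> (A=3 B=0 C=9)
Step 3: pour(A -> B) -> (A=0 B=3 C=9)
Step 4: empty(C) -> (A=0 B=3 C=0)
Step 5: pour(B -> C) -> (A=0 B=0 C=3)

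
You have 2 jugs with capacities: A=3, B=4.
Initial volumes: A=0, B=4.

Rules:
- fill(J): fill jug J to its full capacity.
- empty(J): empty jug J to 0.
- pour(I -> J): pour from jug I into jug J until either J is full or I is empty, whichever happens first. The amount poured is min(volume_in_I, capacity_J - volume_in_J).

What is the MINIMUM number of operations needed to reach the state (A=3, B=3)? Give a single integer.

BFS from (A=0, B=4). One shortest path:
  1. fill(A) -> (A=3 B=4)
  2. empty(B) -> (A=3 B=0)
  3. pour(A -> B) -> (A=0 B=3)
  4. fill(A) -> (A=3 B=3)
Reached target in 4 moves.

Answer: 4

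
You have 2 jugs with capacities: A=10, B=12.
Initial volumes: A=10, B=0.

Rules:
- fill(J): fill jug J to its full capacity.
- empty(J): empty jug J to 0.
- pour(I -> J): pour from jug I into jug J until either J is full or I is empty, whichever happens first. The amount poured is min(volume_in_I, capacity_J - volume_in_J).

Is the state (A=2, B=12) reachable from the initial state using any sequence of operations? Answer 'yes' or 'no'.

Answer: yes

Derivation:
BFS from (A=10, B=0):
  1. empty(A) -> (A=0 B=0)
  2. fill(B) -> (A=0 B=12)
  3. pour(B -> A) -> (A=10 B=2)
  4. empty(A) -> (A=0 B=2)
  5. pour(B -> A) -> (A=2 B=0)
  6. fill(B) -> (A=2 B=12)
Target reached → yes.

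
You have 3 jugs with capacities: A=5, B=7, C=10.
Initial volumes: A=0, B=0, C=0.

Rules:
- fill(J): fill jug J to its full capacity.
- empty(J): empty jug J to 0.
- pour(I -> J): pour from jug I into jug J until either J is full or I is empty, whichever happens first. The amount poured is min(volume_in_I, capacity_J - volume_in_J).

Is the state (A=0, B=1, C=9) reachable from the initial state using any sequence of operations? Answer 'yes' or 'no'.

Answer: yes

Derivation:
BFS from (A=0, B=0, C=0):
  1. fill(C) -> (A=0 B=0 C=10)
  2. pour(C -> B) -> (A=0 B=7 C=3)
  3. pour(C -> A) -> (A=3 B=7 C=0)
  4. pour(B -> C) -> (A=3 B=0 C=7)
  5. pour(A -> B) -> (A=0 B=3 C=7)
  6. pour(C -> A) -> (A=5 B=3 C=2)
  7. pour(A -> B) -> (A=1 B=7 C=2)
  8. pour(B -> C) -> (A=1 B=0 C=9)
  9. pour(A -> B) -> (A=0 B=1 C=9)
Target reached → yes.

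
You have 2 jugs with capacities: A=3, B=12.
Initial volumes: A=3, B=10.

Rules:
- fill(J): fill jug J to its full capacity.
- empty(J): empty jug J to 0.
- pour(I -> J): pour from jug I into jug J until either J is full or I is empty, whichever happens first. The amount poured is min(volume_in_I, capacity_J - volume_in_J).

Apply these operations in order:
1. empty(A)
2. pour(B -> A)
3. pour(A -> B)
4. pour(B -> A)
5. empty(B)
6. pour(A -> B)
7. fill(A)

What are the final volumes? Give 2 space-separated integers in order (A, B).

Answer: 3 3

Derivation:
Step 1: empty(A) -> (A=0 B=10)
Step 2: pour(B -> A) -> (A=3 B=7)
Step 3: pour(A -> B) -> (A=0 B=10)
Step 4: pour(B -> A) -> (A=3 B=7)
Step 5: empty(B) -> (A=3 B=0)
Step 6: pour(A -> B) -> (A=0 B=3)
Step 7: fill(A) -> (A=3 B=3)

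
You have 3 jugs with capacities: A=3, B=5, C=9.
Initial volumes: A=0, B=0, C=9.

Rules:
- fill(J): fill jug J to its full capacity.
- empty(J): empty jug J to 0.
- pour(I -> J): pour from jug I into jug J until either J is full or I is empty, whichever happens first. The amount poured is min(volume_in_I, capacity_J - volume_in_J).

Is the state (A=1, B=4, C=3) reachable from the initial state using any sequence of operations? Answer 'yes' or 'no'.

BFS explored all 176 reachable states.
Reachable set includes: (0,0,0), (0,0,1), (0,0,2), (0,0,3), (0,0,4), (0,0,5), (0,0,6), (0,0,7), (0,0,8), (0,0,9), (0,1,0), (0,1,1) ...
Target (A=1, B=4, C=3) not in reachable set → no.

Answer: no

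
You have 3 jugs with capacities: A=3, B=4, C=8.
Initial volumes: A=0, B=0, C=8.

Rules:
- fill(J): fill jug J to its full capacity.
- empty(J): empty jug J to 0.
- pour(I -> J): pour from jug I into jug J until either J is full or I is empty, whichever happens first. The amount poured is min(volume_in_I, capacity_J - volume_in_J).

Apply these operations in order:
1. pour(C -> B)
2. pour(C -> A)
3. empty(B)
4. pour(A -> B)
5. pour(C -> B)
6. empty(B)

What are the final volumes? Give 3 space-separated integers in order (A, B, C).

Step 1: pour(C -> B) -> (A=0 B=4 C=4)
Step 2: pour(C -> A) -> (A=3 B=4 C=1)
Step 3: empty(B) -> (A=3 B=0 C=1)
Step 4: pour(A -> B) -> (A=0 B=3 C=1)
Step 5: pour(C -> B) -> (A=0 B=4 C=0)
Step 6: empty(B) -> (A=0 B=0 C=0)

Answer: 0 0 0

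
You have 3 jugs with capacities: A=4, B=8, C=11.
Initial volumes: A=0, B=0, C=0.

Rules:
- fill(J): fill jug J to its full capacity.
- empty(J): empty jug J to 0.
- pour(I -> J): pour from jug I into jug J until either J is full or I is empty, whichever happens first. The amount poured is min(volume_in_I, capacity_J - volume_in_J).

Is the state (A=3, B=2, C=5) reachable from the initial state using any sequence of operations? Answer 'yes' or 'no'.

Answer: no

Derivation:
BFS explored all 330 reachable states.
Reachable set includes: (0,0,0), (0,0,1), (0,0,2), (0,0,3), (0,0,4), (0,0,5), (0,0,6), (0,0,7), (0,0,8), (0,0,9), (0,0,10), (0,0,11) ...
Target (A=3, B=2, C=5) not in reachable set → no.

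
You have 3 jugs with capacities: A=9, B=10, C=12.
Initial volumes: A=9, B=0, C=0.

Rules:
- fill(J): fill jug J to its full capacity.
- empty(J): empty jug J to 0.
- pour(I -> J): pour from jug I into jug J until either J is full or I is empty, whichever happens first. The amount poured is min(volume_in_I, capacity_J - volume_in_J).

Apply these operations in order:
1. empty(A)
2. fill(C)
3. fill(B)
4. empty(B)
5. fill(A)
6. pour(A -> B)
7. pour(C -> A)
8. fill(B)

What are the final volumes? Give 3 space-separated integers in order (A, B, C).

Step 1: empty(A) -> (A=0 B=0 C=0)
Step 2: fill(C) -> (A=0 B=0 C=12)
Step 3: fill(B) -> (A=0 B=10 C=12)
Step 4: empty(B) -> (A=0 B=0 C=12)
Step 5: fill(A) -> (A=9 B=0 C=12)
Step 6: pour(A -> B) -> (A=0 B=9 C=12)
Step 7: pour(C -> A) -> (A=9 B=9 C=3)
Step 8: fill(B) -> (A=9 B=10 C=3)

Answer: 9 10 3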